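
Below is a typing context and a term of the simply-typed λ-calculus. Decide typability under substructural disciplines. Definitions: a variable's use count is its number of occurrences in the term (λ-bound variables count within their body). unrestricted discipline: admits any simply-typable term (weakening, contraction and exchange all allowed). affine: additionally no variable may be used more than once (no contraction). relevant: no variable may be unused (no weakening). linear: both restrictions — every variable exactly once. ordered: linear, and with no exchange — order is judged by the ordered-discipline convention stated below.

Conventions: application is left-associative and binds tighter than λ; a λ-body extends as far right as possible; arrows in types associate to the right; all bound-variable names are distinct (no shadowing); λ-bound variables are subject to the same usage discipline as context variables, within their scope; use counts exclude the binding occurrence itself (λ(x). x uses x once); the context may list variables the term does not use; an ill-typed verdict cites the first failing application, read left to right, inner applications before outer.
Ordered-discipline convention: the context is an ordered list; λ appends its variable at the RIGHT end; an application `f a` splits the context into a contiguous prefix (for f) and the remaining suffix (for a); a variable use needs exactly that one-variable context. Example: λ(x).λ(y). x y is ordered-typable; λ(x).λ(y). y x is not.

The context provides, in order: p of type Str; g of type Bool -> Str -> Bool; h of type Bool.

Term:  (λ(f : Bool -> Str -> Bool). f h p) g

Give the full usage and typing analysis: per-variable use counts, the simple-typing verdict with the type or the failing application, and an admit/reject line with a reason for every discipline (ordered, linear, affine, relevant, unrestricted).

usage: p: 1×; g: 1×; h: 1×; f (bound): 1×
uses in reading order: f, h, p, g
typing: well-typed at Bool
ordered ✗ (no contiguous prefix/suffix split fits f, h, p, g)
linear ✓ (p, g, h, f: one use apiece)
affine ✓ (no duplicate uses among p, g, h, f)
relevant ✓ (p, g, h, f: all used, weakening unneeded)
unrestricted ✓ (well-typed at Bool; no restrictions here)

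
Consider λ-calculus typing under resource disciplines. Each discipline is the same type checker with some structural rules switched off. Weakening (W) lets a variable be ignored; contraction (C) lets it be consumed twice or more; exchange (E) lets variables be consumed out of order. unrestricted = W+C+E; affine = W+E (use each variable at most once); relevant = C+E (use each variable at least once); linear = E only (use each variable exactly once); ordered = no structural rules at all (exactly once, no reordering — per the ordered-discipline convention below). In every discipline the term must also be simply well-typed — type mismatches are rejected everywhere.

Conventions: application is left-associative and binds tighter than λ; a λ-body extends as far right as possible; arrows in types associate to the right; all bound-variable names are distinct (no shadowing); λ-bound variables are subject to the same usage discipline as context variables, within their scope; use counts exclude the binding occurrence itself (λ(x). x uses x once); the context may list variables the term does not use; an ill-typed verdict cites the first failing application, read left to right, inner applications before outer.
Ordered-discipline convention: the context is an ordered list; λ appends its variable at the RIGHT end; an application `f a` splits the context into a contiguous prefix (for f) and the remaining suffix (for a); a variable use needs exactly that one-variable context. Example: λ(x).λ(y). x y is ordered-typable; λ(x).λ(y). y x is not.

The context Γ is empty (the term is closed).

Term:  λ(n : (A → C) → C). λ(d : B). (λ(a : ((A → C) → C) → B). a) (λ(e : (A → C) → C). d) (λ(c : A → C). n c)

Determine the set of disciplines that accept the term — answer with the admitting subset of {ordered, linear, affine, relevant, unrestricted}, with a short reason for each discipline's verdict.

admitted in: affine, unrestricted
variable uses: n [bound] ×1; d [bound] ×1; a [bound] ×1; e [bound] ×0; c [bound] ×1
left-to-right use order: a, d, n, c
typing: ✓ — ((A → C) → C) → B → B
ordered ✗ (unused: e — weakening required)
linear ✗ (unused: e — weakening required)
affine ✓ (n, d, a, e, c: no repeats, contraction unneeded)
relevant ✗ (unused: e — weakening required)
unrestricted ✓ (simply typable at ((A → C) → C) → B → B; W, C, E all held)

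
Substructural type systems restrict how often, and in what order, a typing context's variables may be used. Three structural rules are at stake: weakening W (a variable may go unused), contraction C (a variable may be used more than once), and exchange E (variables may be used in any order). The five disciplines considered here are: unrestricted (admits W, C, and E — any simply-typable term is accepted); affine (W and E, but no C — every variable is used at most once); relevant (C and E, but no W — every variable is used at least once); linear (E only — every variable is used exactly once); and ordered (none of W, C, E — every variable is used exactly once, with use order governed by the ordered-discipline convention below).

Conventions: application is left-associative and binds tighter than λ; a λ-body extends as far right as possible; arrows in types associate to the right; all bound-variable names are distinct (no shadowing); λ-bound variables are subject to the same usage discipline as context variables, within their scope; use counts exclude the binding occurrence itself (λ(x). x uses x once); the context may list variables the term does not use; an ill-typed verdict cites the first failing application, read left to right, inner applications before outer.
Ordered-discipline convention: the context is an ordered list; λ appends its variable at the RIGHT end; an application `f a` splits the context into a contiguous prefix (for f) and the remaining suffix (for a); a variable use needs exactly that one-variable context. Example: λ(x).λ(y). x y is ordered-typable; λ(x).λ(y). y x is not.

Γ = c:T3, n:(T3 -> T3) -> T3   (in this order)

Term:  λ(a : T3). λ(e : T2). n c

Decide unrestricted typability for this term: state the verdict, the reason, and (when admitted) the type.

no — the type mismatch rejects it
use counts: c ×1; n ×1; a (λ-bound) ×0; e (λ-bound) ×0
order of uses: n, c
typing: ill-typed: an application expects T3 -> T3 but receives T3
across the five disciplines: ordered ✗ · linear ✗ · affine ✗ · relevant ✗ · unrestricted ✗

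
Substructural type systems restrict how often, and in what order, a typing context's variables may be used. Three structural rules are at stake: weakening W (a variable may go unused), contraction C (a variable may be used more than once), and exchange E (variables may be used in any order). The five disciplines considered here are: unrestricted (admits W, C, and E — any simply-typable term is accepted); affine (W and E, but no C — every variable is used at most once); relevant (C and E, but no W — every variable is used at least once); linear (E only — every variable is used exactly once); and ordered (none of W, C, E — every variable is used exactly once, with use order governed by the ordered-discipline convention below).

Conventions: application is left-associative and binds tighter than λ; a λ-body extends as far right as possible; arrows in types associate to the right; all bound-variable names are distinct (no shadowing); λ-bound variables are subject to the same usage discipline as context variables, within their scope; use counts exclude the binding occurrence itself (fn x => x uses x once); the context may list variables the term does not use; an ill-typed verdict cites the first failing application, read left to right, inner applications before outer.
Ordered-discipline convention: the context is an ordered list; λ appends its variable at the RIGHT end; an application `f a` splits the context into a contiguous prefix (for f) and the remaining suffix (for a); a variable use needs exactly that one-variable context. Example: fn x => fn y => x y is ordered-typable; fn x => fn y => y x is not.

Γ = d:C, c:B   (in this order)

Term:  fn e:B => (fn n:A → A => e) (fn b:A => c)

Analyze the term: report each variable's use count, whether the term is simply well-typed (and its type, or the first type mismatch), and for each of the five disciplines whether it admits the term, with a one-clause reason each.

variable uses: d=0; c=1; e (λ-bound)=1; n (λ-bound)=0; b (λ-bound)=0
uses in reading order: e, c
typing: ill-typed: argument of type A → B where A → A is required
ordered ✗ (a type mismatch blocks all five)
linear ✗ (the type mismatch rejects it)
affine ✗ (not simply typable)
relevant ✗ (fails simple typing)
unrestricted ✗ (a type mismatch blocks all five)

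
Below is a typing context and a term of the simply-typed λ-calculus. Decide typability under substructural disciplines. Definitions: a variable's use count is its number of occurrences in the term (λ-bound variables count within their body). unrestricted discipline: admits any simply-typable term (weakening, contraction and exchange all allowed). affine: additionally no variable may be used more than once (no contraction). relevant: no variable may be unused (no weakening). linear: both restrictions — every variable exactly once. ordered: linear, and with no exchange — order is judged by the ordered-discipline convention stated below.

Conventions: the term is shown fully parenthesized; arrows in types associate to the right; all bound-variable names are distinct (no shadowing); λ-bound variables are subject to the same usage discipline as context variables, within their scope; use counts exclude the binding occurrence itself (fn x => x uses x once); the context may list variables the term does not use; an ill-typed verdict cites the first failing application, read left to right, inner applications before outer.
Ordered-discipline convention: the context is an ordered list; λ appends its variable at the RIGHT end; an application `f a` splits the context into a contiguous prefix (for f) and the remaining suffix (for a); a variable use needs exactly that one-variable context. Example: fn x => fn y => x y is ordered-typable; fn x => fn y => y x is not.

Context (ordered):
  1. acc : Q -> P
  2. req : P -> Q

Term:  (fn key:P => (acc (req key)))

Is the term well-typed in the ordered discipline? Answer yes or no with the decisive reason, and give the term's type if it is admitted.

yes — single-use (acc, req, key), ordered derivation ok; term : P -> P
variable uses: acc ×1; req ×1; key (bound) ×1
use order (left to right): acc, req, key
typing: well-typed at P -> P
across the five disciplines: ordered ✓; linear ✓; affine ✓; relevant ✓; unrestricted ✓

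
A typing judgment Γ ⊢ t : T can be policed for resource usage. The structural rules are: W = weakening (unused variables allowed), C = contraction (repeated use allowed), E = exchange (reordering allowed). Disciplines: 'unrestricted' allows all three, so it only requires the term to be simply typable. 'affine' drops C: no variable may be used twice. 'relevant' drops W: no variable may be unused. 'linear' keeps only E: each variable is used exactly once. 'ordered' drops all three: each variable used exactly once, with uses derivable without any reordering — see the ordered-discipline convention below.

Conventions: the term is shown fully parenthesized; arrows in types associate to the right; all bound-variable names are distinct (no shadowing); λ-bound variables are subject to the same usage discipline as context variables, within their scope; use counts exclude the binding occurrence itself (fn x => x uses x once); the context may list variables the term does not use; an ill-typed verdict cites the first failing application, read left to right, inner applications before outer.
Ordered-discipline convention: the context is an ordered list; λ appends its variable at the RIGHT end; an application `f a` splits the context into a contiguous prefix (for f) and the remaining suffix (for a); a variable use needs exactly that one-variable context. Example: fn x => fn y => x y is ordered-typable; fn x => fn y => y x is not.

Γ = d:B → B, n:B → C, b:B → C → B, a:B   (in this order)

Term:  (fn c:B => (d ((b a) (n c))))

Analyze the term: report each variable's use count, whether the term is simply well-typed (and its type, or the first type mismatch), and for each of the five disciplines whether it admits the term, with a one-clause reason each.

variable uses: d: 1×; n: 1×; b: 1×; a: 1×; c (bound): 1×
order of uses: d, b, a, n, c
typing: well-typed — term : B → B
ordered ✗ (no contiguous prefix/suffix split fits d, b, a, n, c)
linear ✓ (single use per variable (d, n, b, a, c))
affine ✓ (at most one use each (d, n, b, a, c))
relevant ✓ (d, n, b, a, c: all used, weakening unneeded)
unrestricted ✓ (simply typable at B → B; W, C, E all held)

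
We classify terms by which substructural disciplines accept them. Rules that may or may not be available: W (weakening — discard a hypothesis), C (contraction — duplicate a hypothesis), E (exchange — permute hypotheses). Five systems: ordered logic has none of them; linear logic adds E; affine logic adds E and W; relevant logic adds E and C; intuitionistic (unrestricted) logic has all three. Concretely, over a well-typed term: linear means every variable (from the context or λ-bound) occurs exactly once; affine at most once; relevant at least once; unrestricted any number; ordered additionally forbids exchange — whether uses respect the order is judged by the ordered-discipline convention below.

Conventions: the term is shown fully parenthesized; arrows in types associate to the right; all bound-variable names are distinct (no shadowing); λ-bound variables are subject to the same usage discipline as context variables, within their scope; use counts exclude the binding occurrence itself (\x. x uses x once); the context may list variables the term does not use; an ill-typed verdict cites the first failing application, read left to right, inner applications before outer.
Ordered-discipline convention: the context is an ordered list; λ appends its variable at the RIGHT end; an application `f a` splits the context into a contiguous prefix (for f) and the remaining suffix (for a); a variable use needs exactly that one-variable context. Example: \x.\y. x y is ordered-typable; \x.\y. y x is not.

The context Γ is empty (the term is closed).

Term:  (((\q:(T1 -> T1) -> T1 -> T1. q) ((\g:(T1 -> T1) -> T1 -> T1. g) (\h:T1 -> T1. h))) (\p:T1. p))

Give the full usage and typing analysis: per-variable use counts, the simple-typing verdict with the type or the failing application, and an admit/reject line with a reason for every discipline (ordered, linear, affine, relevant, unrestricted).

usage: q [bound] ×1; g [bound] ×1; h [bound] ×1; p [bound] ×1
uses in reading order: q, g, h, p
typing: the term checks, with type T1 -> T1
ordered: ✓ — one use each (q, g, h, p); ordered split holds
linear: ✓ — exactly-once usage across q, g, h, p
affine: ✓ — at most one use each (q, g, h, p)
relevant: ✓ — at least one use each (q, g, h, p)
unrestricted: ✓ — well-typed at T1 -> T1; no restrictions here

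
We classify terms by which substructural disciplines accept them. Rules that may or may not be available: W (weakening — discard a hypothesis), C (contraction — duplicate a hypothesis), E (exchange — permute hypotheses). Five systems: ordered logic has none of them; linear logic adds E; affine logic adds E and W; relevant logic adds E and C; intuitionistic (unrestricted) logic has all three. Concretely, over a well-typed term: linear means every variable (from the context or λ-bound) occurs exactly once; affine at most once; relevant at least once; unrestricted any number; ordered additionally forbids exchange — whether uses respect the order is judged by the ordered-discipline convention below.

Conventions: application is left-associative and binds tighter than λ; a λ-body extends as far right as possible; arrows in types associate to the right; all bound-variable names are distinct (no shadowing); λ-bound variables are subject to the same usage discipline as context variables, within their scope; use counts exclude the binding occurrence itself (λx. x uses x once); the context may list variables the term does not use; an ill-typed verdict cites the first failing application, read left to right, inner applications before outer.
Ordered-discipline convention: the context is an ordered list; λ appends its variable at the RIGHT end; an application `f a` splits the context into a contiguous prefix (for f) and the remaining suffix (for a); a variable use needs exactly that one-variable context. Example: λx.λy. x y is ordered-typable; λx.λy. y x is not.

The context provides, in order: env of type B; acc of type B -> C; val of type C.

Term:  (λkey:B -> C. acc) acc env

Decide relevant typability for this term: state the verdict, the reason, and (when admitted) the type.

no — unused: val, key — weakening required
counts: env: 1×; acc: 2×; val: 0×; key (λ-bound): 0×
order of uses: acc, acc, env
typing: the term checks, with type C
across the five disciplines: ordered ✗ | linear ✗ | affine ✗ | relevant ✗ | unrestricted ✓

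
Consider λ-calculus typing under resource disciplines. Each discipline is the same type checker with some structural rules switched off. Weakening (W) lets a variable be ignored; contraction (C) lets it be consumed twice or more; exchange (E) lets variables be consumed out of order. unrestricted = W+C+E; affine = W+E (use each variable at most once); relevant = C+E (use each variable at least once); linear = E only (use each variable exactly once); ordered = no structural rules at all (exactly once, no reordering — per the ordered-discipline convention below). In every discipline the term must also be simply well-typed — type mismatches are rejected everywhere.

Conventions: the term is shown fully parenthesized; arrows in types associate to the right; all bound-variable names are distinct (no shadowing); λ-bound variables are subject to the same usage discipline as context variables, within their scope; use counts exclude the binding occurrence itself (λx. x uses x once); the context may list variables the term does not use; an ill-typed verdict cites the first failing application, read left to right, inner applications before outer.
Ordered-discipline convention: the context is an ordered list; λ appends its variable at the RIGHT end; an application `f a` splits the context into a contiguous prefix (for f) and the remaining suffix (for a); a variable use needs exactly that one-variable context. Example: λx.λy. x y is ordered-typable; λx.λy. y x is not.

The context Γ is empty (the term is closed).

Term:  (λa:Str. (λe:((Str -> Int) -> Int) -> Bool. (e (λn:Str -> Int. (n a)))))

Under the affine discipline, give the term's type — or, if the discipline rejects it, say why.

term : Str -> (((Str -> Int) -> Int) -> Bool) -> Bool
usage: a [bound] ×1; e [bound] ×1; n [bound] ×1
use order (left to right): e, n, a
typing: the term checks, with type Str -> (((Str -> Int) -> Int) -> Bool) -> Bool
per-discipline verdicts: ordered ✗ | linear ✓ | affine ✓ | relevant ✓ | unrestricted ✓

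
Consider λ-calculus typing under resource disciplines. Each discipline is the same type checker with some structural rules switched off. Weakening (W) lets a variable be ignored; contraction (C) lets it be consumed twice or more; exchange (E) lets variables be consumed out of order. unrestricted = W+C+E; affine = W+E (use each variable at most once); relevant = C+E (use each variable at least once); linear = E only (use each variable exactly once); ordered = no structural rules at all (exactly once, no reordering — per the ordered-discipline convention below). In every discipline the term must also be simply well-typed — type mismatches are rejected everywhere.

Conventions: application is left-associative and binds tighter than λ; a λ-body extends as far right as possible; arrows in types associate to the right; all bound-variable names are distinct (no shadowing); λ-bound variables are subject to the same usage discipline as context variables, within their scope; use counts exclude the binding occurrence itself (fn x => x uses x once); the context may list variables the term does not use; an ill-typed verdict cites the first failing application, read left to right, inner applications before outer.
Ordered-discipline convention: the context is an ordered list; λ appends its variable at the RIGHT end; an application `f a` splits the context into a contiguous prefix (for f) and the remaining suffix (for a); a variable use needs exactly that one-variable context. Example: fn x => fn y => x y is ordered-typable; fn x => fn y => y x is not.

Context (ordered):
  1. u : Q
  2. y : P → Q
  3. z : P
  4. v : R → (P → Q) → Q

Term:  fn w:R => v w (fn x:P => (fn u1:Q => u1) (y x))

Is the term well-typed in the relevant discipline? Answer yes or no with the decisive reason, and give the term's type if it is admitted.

no — u, z never used (weakening)
counts: u: 0×; y: 1×; z: 0×; v: 1×; w (λ-bound): 1×; x (λ-bound): 1×; u1 (λ-bound): 1×
order of uses: v, w, u1, y, x
typing: the term checks, with type R → Q
across the five disciplines: ordered ✗; linear ✗; affine ✓; relevant ✗; unrestricted ✓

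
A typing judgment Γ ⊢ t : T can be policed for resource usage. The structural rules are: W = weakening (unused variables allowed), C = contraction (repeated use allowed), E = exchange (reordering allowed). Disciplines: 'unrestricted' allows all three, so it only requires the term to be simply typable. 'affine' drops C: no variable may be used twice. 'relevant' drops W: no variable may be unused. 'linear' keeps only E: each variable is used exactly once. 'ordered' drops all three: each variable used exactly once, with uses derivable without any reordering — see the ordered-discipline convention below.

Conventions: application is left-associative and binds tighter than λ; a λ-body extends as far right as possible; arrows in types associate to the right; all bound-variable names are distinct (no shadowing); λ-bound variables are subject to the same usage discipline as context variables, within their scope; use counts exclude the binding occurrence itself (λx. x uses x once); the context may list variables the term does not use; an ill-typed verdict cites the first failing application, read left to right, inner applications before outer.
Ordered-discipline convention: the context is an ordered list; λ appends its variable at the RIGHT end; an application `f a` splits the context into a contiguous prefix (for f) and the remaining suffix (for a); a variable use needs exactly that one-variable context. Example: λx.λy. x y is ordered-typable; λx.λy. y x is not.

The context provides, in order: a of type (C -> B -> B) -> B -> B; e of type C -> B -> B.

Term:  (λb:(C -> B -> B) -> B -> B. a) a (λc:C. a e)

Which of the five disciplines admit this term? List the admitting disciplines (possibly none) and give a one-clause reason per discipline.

accepted by: unrestricted
usage: a: 3; e: 1; b (bound): 0; c (bound): 0
order of uses: a, a, a, e
typing: well-typed at B -> B
ordered ✗ (a ×3 used more than once (contraction); b, c never used (weakening))
linear ✗ (a ×3 used more than once (contraction); b, c never used (weakening))
affine ✗ (a ×3 used more than once (contraction))
relevant ✗ (b, c never used (weakening))
unrestricted ✓ (typability at B -> B is all that's needed)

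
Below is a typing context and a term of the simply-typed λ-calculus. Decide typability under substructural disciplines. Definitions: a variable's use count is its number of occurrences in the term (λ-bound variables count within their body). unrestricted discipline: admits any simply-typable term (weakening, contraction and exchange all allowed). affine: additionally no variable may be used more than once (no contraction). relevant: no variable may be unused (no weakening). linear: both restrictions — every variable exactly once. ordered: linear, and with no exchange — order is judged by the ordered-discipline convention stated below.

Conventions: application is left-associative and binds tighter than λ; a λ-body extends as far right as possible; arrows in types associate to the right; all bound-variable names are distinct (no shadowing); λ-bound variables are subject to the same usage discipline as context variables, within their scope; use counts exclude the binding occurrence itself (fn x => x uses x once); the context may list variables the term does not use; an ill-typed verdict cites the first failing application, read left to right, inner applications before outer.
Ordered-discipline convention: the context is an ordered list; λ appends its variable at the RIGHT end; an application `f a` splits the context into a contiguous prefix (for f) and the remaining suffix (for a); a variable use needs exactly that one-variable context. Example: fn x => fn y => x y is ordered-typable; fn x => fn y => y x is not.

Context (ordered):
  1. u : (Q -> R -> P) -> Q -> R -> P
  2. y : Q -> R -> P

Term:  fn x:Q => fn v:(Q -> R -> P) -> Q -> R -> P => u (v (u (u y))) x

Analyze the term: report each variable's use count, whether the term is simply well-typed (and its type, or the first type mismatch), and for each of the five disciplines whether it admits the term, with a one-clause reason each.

usage: u ×3, y ×1, x (bound) ×1, v (bound) ×1
uses in reading order: u, v, u, u, y, x
typing: well-typed at Q -> ((Q -> R -> P) -> Q -> R -> P) -> R -> P
ordered ✗ (needs contraction — u ×3)
linear ✗ (needs contraction — u ×3)
affine ✗ (needs contraction — u ×3)
relevant ✓ (u, y, x, v: all used, weakening unneeded)
unrestricted ✓ (simply typable at Q -> ((Q -> R -> P) -> Q -> R -> P) -> R -> P; W, C, E all held)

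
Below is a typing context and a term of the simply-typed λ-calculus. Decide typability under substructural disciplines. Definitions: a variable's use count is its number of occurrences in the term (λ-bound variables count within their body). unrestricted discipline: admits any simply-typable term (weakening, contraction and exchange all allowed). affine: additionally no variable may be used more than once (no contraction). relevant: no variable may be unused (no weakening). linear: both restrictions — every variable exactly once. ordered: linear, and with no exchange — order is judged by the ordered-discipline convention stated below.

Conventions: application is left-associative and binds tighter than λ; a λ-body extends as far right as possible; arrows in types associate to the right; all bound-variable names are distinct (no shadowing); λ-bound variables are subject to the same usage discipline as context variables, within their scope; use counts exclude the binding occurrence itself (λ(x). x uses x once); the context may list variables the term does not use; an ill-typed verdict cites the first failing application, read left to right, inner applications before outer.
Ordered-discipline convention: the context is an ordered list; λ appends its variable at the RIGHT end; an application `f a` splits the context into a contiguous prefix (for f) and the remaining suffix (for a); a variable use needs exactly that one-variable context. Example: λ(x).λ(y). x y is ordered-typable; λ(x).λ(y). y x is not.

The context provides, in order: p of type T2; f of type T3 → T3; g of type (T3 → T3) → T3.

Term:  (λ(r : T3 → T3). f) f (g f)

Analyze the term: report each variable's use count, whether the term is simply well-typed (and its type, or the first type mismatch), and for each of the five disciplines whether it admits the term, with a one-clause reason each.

variable uses: p ×0, f ×3, g ×1, r (bound) ×0
left-to-right use order: f, f, g, f
typing: well-typed at T3
ordered ✗ (needs contraction — f ×3; p, r left unused)
linear ✗ (needs contraction — f ×3; p, r left unused)
affine ✗ (needs contraction — f ×3)
relevant ✗ (p, r left unused)
unrestricted ✓ (well-typed at T3; no restrictions here)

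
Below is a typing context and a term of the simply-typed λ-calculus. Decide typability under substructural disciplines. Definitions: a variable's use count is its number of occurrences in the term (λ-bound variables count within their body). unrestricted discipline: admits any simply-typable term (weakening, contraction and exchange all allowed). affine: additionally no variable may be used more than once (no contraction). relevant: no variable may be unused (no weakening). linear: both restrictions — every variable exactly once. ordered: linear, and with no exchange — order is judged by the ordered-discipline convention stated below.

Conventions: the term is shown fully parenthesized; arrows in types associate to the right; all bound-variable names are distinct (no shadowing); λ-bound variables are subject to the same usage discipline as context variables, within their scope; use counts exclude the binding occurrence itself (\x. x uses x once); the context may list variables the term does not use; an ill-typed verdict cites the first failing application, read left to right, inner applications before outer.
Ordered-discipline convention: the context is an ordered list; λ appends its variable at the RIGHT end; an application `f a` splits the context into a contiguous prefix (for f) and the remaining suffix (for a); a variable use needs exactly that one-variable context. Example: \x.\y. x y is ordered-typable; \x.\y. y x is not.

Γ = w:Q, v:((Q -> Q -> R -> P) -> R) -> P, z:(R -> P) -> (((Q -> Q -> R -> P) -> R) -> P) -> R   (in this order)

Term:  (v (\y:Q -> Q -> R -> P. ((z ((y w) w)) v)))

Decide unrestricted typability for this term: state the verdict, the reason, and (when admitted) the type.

yes — type-checks (P) and nothing is barred; term : P
usage: w: 2, v: 2, z: 1, y (λ-bound): 1
order of uses: v, z, y, w, w, v
typing: the term checks, with type P
per-discipline verdicts: ordered ✗ · linear ✗ · affine ✗ · relevant ✓ · unrestricted ✓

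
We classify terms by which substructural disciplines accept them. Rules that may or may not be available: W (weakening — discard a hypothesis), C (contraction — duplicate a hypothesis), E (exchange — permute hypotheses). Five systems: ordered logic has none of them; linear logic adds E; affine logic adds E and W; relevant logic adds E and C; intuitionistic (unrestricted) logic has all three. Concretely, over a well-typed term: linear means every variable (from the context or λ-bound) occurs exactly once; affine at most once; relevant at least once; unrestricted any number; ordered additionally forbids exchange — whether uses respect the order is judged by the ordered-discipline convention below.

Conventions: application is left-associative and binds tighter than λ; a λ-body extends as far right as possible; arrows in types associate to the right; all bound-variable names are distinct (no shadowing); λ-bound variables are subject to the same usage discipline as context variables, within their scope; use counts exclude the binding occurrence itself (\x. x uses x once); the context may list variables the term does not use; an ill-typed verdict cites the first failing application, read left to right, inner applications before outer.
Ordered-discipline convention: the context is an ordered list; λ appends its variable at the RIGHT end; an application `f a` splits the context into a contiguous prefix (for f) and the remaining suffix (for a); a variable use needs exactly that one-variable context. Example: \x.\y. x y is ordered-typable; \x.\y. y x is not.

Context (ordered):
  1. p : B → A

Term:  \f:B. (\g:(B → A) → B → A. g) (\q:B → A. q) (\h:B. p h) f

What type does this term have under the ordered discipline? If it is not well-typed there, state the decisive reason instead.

term : B → A
variable uses: p ×1, f [bound] ×1, g [bound] ×1, q [bound] ×1, h [bound] ×1
uses in reading order: g, q, p, h, f
typing: the term checks, with type B → A
all disciplines: ordered ✓ | linear ✓ | affine ✓ | relevant ✓ | unrestricted ✓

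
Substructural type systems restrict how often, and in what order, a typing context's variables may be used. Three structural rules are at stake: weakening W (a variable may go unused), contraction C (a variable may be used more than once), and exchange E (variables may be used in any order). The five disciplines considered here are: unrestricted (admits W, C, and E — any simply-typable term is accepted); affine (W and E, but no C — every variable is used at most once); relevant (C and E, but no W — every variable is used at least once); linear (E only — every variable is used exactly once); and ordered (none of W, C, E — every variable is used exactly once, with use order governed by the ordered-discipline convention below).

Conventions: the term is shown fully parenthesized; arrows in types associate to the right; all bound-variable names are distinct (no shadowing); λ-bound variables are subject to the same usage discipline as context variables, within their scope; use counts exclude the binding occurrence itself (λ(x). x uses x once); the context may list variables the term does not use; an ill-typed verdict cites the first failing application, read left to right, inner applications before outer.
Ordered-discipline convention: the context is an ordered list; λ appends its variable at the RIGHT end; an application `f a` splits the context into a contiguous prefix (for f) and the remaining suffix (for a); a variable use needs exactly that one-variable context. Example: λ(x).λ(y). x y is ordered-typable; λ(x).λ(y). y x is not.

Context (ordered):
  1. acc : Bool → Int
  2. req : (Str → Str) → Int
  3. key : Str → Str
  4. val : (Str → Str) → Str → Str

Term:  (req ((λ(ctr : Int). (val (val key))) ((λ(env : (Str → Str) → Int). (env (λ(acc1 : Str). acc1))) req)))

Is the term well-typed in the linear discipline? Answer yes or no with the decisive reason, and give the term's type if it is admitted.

no — req ×2, val ×2 used more than once (contraction); acc, ctr left unused
use counts: acc: 0×; req: 2×; key: 1×; val: 2×; ctr [bound]: 0×; env [bound]: 1×; acc1 [bound]: 1×
uses in reading order: req, val, val, key, env, acc1, req
typing: well-typed at Int
per-discipline verdicts: ordered ✗, linear ✗, affine ✗, relevant ✗, unrestricted ✓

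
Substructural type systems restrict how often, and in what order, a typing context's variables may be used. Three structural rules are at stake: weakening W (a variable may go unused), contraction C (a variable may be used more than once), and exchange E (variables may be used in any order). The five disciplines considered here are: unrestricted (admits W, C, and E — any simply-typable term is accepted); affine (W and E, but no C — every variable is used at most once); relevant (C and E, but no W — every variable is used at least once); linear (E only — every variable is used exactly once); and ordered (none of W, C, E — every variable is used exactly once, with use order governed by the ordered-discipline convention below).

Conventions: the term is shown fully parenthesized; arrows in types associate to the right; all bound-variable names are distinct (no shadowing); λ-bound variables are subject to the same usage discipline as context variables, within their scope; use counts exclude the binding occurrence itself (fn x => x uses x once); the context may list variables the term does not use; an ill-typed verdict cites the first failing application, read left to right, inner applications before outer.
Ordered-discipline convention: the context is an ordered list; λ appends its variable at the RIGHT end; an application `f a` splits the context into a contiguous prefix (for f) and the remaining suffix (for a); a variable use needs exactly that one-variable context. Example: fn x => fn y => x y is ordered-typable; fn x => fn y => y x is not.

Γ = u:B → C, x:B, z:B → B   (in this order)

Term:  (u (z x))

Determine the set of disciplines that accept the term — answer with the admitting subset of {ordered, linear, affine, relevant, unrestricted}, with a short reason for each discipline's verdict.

admitting disciplines: linear, affine, relevant, unrestricted
counts: u: 1; x: 1; z: 1
left-to-right use order: u, z, x
typing: well-typed at C
ordered: ✗ — no contiguous prefix/suffix split fits u, z, x
linear: ✓ — each of u, x, z used exactly once
affine: ✓ — none of u, x, z used more than once
relevant: ✓ — at least one use each (u, x, z)
unrestricted: ✓ — typability at C is all that's needed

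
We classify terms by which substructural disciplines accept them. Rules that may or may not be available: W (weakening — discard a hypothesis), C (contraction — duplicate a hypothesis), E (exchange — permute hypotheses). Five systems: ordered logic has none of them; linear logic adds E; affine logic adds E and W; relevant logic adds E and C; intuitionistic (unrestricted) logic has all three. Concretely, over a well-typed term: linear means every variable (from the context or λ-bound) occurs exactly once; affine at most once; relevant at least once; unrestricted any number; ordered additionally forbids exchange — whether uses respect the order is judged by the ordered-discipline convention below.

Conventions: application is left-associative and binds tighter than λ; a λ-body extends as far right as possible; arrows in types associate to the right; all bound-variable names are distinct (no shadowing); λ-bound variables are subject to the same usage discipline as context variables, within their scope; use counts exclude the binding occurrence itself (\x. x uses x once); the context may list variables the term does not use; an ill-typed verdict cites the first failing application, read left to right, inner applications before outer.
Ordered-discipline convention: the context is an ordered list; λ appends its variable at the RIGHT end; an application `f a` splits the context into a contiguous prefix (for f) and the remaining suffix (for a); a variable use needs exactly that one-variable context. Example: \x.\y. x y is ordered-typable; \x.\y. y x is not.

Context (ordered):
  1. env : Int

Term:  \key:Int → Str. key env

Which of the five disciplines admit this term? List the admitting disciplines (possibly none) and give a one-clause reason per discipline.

admitting disciplines: linear, affine, relevant, unrestricted
counts: env: 1, key (bound): 1
left-to-right use order: key, env
typing: ✓ — (Int → Str) → Str
ordered ✗ (no ordered split (uses run key, env))
linear ✓ (single use per variable (env, key))
affine ✓ (env, key: no repeats, contraction unneeded)
relevant ✓ (at least one use each (env, key))
unrestricted ✓ (typability at (Int → Str) → Str is all that's needed)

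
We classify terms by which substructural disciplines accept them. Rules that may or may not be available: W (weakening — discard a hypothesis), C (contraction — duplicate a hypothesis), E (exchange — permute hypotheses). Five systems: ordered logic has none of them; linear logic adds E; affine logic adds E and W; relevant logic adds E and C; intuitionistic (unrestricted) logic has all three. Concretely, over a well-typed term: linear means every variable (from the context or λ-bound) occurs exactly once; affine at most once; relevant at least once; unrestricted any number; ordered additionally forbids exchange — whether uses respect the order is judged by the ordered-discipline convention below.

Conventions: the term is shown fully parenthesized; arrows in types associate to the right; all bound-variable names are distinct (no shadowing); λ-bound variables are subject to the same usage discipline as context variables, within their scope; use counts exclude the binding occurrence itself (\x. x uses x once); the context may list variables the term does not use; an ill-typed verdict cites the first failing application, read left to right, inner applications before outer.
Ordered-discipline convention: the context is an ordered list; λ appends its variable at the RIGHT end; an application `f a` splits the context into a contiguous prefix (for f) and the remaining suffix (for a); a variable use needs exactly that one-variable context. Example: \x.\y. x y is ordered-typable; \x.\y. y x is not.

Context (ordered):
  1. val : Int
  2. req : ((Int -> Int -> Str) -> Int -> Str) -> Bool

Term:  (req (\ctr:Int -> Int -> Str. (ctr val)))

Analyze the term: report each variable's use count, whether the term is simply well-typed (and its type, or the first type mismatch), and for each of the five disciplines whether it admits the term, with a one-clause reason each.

variable uses: val: 1×; req: 1×; ctr (bound): 1×
uses in reading order: req, ctr, val
typing: well-typed at Bool
ordered: ✗ — no ordered split (uses run req, ctr, val)
linear: ✓ — exactly-once usage across val, req, ctr
affine: ✓ — val, req, ctr: no repeats, contraction unneeded
relevant: ✓ — val, req, ctr: all used, weakening unneeded
unrestricted: ✓ — simply typable at Bool; W, C, E all held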